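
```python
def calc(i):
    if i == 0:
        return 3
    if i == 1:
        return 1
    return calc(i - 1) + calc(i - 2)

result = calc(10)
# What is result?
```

Build up from base cases: calc(0)=3, calc(1)=1, calc(2)=4, calc(3)=5, calc(4)=9, calc(5)=14, calc(6)=23, ..., calc(10)=157

Answer: 157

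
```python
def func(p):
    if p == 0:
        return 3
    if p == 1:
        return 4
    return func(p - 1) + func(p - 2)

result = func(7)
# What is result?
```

Build up from base cases: func(0)=3, func(1)=4, func(2)=7, func(3)=11, func(4)=18, func(5)=29, func(6)=47, ..., func(7)=76

Answer: 76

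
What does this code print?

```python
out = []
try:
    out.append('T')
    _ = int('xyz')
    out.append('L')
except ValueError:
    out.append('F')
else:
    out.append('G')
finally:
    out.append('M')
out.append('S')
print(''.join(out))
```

Execution trace: 'T' (try body) → 'F' (except ValueError) → 'M' (finally) → 'S' (after the try/except). Output: TFMS

Answer: TFMS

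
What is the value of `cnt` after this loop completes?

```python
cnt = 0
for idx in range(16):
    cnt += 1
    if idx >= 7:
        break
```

Loop breaks when idx reaches 7, cnt is 8
`cnt` takes the values: 0 → 1 → 2 → 3 → 4 → 5 → 6 → 7 → 8

Answer: 8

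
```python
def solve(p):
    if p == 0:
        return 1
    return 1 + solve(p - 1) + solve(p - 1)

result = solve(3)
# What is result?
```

solve(p) = 1 + 2·solve(p-1), solve(0)=1. Closed form: (1+1)·2^3 - 1 = 15.

Answer: 15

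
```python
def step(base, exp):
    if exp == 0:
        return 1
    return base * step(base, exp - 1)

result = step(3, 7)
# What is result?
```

step(3, 7) = 3 * 3 * 3 * 3 * 3 * 3 * 3 = 2187

Answer: 2187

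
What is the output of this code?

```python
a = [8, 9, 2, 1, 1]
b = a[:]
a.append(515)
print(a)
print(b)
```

Key concept: slice [:] creates copy.
Step by step:
`a = [8, 9, 2, 1, 1]` → a = [8, 9, 2, 1, 1]
`b = a[:]` → b = [8, 9, 2, 1, 1]
`a.append(515)` → a = [8, 9, 2, 1, 1, 515]
`print(a)` → prints [8, 9, 2, 1, 1, 515]
`print(b)` → prints [8, 9, 2, 1, 1]

Answer:
[8, 9, 2, 1, 1, 515]
[8, 9, 2, 1, 1]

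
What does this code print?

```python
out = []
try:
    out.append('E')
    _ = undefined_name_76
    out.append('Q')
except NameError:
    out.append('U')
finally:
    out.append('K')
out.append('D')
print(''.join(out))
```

Execution trace: 'E' (try body) → 'U' (except NameError) → 'K' (finally) → 'D' (after the try/except). Output: EUKD

Answer: EUKD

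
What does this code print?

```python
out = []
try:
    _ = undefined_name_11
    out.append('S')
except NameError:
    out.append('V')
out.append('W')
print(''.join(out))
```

Execution trace: 'V' (except NameError) → 'W' (after the try/except). Output: VW

Answer: VW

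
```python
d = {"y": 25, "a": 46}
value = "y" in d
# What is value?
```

Trace:
`d = {"y": 25, "a": 46}` → d = {'y': 25, 'a': 46}
`value = "y" in d` → value = True
So value = True

Answer: True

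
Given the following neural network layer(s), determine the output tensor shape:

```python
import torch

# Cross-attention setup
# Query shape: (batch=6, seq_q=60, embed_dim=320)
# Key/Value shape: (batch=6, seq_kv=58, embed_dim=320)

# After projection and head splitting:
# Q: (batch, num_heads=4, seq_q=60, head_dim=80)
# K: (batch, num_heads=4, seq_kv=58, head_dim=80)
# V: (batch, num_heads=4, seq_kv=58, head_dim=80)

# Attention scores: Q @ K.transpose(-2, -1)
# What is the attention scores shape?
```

Input: (6, 60, 320) -> Output: (6, 4, 60, 58)

Answer: (6, 4, 60, 58)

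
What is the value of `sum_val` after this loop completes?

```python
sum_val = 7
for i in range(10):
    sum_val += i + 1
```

Start at 7, add 1 to 10 = 62
`sum_val` takes the values: 7 → 8 → 10 → 13 → 17 → 22 → 28 → 35 → 43 → 52 → 62

Answer: 62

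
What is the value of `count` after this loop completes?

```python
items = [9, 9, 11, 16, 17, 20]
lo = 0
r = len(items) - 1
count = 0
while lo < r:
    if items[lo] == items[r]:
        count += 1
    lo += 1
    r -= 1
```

Count matching pairs from ends
`count` takes the values: 0

Answer: 0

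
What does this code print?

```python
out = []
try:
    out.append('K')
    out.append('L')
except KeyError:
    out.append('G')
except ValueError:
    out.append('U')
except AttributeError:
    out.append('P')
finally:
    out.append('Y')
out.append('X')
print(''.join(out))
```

Execution trace: 'K' (try body) → 'L' (try body, no exception) → 'Y' (finally) → 'X' (after the try/except). Output: KLYX

Answer: KLYX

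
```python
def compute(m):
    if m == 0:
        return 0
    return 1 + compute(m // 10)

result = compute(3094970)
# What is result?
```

Count of digits of 3094970: 7

Answer: 7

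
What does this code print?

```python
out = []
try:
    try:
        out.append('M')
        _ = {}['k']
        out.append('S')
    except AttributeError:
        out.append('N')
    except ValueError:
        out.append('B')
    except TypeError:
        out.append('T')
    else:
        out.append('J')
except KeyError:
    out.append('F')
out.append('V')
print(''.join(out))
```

Execution trace: 'M' (try body) → 'F' (outer except KeyError) → 'V' (after the try/except). Output: MFV

Answer: MFV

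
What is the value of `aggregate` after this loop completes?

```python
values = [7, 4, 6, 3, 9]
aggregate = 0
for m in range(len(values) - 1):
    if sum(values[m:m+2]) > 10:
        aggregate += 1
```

Count windows with sum > 10
`aggregate` takes the values: 0 → 1 → 2

Answer: 2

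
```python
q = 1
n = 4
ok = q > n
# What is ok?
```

Trace:
`q = 1` → q = 1
`n = 4` → n = 4
`ok = q > n` → ok = False
So ok = False

Answer: False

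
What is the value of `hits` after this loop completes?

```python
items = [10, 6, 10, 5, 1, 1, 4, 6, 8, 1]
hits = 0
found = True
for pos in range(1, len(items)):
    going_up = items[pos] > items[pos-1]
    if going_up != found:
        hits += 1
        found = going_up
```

Count direction changes in [10, 6, 10, 5, 1, 1, 4, 6, 8, 1]
`hits` takes the values: 0 → 1 → 2 → 3 → 4 → 5

Answer: 5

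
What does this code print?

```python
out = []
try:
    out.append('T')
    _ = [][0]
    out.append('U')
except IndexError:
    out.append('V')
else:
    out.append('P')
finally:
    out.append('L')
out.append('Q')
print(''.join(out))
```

Execution trace: 'T' (try body) → 'V' (except IndexError) → 'L' (finally) → 'Q' (after the try/except). Output: TVLQ

Answer: TVLQ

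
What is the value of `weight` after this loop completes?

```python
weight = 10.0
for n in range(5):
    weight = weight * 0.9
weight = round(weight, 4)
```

Exponential decay: 10.0 * 0.9^5
`weight` takes the values: 10.0 → 9.0 → 8.1 → 7.29 → 6.561 → 5.9049

Answer: 5.9049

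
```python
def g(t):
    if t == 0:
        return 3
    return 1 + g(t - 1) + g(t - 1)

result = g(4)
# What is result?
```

g(t) = 1 + 2·g(t-1), g(0)=3. Closed form: (3+1)·2^4 - 1 = 63.

Answer: 63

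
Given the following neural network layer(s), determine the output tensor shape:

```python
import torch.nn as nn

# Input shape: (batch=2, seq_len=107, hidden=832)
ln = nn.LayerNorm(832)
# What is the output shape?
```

Input: (2, 107, 832) -> Output: (2, 107, 832)

Answer: (2, 107, 832)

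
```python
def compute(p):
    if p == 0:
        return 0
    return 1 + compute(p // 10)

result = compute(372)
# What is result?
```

Count of digits of 372: 3

Answer: 3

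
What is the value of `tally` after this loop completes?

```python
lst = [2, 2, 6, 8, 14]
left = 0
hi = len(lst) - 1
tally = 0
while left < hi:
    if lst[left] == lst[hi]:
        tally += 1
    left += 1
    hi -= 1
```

Count matching pairs from ends
`tally` takes the values: 0

Answer: 0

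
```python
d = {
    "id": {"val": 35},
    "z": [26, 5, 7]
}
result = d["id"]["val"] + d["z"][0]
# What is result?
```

Trace:
`d = { ...` → d = {'id': {'val': 35}, 'z': [26, 5, 7]}
`result = d["id"]["val"] + d["z"][0]` → result = 61
So result = 61

Answer: 61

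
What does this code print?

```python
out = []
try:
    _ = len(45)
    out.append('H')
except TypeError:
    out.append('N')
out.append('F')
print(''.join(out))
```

Execution trace: 'N' (except TypeError) → 'F' (after the try/except). Output: NF

Answer: NF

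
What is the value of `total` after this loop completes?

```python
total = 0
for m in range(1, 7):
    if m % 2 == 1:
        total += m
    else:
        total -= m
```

Add odd, subtract even
`total` takes the values: 0 → 1 → -1 → 2 → -2 → 3 → -3

Answer: -3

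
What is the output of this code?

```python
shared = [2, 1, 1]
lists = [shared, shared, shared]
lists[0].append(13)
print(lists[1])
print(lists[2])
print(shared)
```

Key concept: list of same reference.
Step by step:
`shared = [2, 1, 1]` → shared = [2, 1, 1]
`lists = [shared, shared, shared]` → lists = [[2, 1, 1], [2, 1, 1], [2, 1, 1]]
`lists[0].append(13)` → shared = [2, 1, 1, 13]; lists = [[2, 1, 1, 13], [2, 1, 1, 13], [2, 1, 1, 13]]
`print(lists[1])` → prints [2, 1, 1, 13]
`print(lists[2])` → prints [2, 1, 1, 13]
`print(shared)` → prints [2, 1, 1, 13]

Answer:
[2, 1, 1, 13]
[2, 1, 1, 13]
[2, 1, 1, 13]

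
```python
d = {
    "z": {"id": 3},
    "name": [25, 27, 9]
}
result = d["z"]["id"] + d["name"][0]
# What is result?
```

Trace:
`d = { ...` → d = {'z': {'id': 3}, 'name': [25, 27, 9]}
`result = d["z"]["id"] + d["name"][0]` → result = 28
So result = 28

Answer: 28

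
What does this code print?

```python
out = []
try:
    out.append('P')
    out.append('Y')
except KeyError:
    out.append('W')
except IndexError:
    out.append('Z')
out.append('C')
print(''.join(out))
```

Execution trace: 'P' (try body) → 'Y' (try body, no exception) → 'C' (after the try/except). Output: PYC

Answer: PYC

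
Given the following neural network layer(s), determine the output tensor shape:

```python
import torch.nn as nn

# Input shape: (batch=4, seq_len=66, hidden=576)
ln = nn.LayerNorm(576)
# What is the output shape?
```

Input: (4, 66, 576) -> Output: (4, 66, 576)

Answer: (4, 66, 576)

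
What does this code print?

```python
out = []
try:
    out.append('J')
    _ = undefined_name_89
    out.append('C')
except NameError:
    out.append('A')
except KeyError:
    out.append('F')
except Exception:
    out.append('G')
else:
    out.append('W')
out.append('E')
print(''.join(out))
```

Execution trace: 'J' (try body) → 'A' (except NameError) → 'E' (after the try/except). Output: JAE

Answer: JAE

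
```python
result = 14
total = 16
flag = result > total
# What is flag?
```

Trace:
`result = 14` → result = 14
`total = 16` → total = 16
`flag = result > total` → flag = False
So flag = False

Answer: False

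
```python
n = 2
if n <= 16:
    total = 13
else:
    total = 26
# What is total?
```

Trace:
`n = 2` → n = 2
`if n <= 16: ...` → n <= 16 is True → total = 13
So total = 13

Answer: 13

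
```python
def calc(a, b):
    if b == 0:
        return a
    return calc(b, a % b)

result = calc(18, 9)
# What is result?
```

calc(18, 9) -> calc(9, 0) -> 9

Answer: 9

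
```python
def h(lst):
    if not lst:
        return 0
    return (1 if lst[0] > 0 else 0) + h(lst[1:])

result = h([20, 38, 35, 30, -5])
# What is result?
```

Count of positive elements in [20, 38, 35, 30, -5] = 4

Answer: 4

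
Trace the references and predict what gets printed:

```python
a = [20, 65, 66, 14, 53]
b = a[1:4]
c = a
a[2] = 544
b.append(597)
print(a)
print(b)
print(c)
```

Key concept: slice vs alias.
Step by step:
`a = [20, 65, 66, 14, 53]` → a = [20, 65, 66, 14, 53]
`b = a[1:4]` → b = [65, 66, 14]
`c = a` → c = [20, 65, 66, 14, 53] (same object as a)
`a[2] = 544` → a = [20, 65, 544, 14, 53] (same object as c); c = [20, 65, 544, 14, 53] (same object as a)
`b.append(597)` → b = [65, 66, 14, 597]
`print(a)` → prints [20, 65, 544, 14, 53]
`print(b)` → prints [65, 66, 14, 597]
`print(c)` → prints [20, 65, 544, 14, 53]

Answer:
[20, 65, 544, 14, 53]
[65, 66, 14, 597]
[20, 65, 544, 14, 53]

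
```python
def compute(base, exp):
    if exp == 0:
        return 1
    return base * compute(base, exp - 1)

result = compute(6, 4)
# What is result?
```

compute(6, 4) = 6 * 6 * 6 * 6 = 1296

Answer: 1296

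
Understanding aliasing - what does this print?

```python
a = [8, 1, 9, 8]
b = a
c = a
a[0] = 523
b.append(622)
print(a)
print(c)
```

Key concept: multiple aliases.
Step by step:
`a = [8, 1, 9, 8]` → a = [8, 1, 9, 8]
`b = a` → b = [8, 1, 9, 8] (same object as a)
`c = a` → c = [8, 1, 9, 8] (same object as a, b)
`a[0] = 523` → a = [523, 1, 9, 8] (same object as b, c); b = [523, 1, 9, 8] (same object as a, c); c = [523, 1, 9, 8] (same object as a, b)
`b.append(622)` → a = [523, 1, 9, 8, 622] (same object as b, c); b = [523, 1, 9, 8, 622] (same object as a, c); c = [523, 1, 9, 8, 622] (same object as a, b)
`print(a)` → prints [523, 1, 9, 8, 622]
`print(c)` → prints [523, 1, 9, 8, 622]

Answer:
[523, 1, 9, 8, 622]
[523, 1, 9, 8, 622]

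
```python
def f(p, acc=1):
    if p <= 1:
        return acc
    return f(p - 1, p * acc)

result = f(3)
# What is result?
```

Accumulator trace (n, acc): (3, 1) -> (2, 3) -> (1, 6) -> return 6

Answer: 6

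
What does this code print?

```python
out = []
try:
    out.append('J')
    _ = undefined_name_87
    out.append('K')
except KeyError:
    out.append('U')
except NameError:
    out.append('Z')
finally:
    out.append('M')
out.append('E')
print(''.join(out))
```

Execution trace: 'J' (try body) → 'Z' (except NameError) → 'M' (finally) → 'E' (after the try/except). Output: JZME

Answer: JZME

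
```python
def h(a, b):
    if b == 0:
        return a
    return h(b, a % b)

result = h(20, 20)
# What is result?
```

h(20, 20) -> h(20, 0) -> 20

Answer: 20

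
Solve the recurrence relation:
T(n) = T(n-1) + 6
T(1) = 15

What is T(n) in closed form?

Unrolling: T(n) = T(1) + 6·(n-1) = 15 + 6(n-1) = 6n + 9.

Answer: T(n) = 6n + 9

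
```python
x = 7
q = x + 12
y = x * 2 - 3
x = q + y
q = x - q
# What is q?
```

Trace:
`x = 7` → x = 7
`q = x + 12` → q = 19
`y = x * 2 - 3` → y = 11
`x = q + y` → x = 30
`q = x - q` → q = 11
So q = 11

Answer: 11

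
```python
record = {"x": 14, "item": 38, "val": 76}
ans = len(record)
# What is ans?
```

Trace:
`record = {"x": 14, "item": 38, "val": 76}` → record = {'x': 14, 'item': 38, 'val': 76}
`ans = len(record)` → ans = 3
So ans = 3

Answer: 3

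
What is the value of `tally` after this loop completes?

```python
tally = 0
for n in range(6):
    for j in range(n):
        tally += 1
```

Triangle number: 0+1+2+...+5
`tally` takes the values: 0 → 1 → 2 → 3 → 4 → 5 → 6 → 7 → 8 → 9 → 10 → 11 → 12 → 13 → 14 → 15

Answer: 15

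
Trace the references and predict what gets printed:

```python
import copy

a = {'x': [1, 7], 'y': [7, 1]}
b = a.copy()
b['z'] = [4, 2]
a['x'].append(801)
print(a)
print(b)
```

Key concept: shallow copy of dict with mutable values.
Step by step:
`a = {'x': [1, 7], 'y': [7, 1]}` → a = {'x': [1, 7], 'y': [7, 1]}
`b = a.copy()` → b = {'x': [1, 7], 'y': [7, 1]}
`b['z'] = [4, 2]` → b = {'x': [1, 7], 'y': [7, 1], 'z': [4, 2]}
`a['x'].append(801)` → a = {'x': [1, 7, 801], 'y': [7, 1]}; b = {'x': [1, 7, 801], 'y': [7, 1], 'z': [4, 2]}
`print(a)` → prints {'x': [1, 7, 801], 'y': [7, 1]}
`print(b)` → prints {'x': [1, 7, 801], 'y': [7, 1], 'z': [4, 2]}

Answer:
{'x': [1, 7, 801], 'y': [7, 1]}
{'x': [1, 7, 801], 'y': [7, 1], 'z': [4, 2]}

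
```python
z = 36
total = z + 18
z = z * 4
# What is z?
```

Trace:
`z = 36` → z = 36
`total = z + 18` → total = 54
`z = z * 4` → z = 144
So z = 144

Answer: 144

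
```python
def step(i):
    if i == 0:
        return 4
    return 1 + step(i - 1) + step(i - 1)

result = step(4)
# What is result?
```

step(i) = 1 + 2·step(i-1), step(0)=4. Closed form: (4+1)·2^4 - 1 = 79.

Answer: 79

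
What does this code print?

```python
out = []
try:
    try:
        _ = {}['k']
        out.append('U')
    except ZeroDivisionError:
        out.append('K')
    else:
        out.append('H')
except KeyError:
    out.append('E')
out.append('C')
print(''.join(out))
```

Execution trace: 'E' (outer except KeyError) → 'C' (after the try/except). Output: EC

Answer: EC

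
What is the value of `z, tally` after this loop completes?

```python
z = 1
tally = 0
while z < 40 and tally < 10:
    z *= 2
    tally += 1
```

Double until >= 40 or 10 iterations
`z, tally` takes the values: (1, 0) → (2, 0) → (2, 1) → (4, 1) → (4, 2) → (8, 2) → (8, 3) → (16, 3) → (16, 4) → (32, 4) → (32, 5) → (64, 5) → (64, 6)

Answer: 64, 6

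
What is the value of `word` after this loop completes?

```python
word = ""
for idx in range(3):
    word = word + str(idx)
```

Concatenate digits 0 to 2
`word` takes the values: "" → "0" → "01" → "012"

Answer: "012"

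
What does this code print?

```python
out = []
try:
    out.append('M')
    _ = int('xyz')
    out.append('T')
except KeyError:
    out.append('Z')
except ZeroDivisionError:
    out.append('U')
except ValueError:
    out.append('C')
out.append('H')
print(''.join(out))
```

Execution trace: 'M' (try body) → 'C' (except ValueError) → 'H' (after the try/except). Output: MCH

Answer: MCH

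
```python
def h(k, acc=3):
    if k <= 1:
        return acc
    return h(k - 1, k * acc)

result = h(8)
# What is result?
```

Accumulator trace (n, acc): (8, 3) -> (7, 24) -> (6, 168) -> (5, 1008) -> (4, 5040) -> (3, 20160) -> (2, 60480) -> (1, 120960) -> return 120960

Answer: 120960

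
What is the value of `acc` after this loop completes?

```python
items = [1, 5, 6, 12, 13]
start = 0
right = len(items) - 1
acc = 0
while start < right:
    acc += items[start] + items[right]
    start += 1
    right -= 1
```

Sum of pairs from ends
`acc` takes the values: 0 → 14 → 31

Answer: 31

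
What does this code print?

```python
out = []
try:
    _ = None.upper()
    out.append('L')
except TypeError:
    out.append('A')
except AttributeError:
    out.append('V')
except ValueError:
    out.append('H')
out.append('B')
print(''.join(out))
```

Execution trace: 'V' (except AttributeError) → 'B' (after the try/except). Output: VB

Answer: VB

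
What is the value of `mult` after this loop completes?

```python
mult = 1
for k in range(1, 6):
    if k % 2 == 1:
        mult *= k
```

Product of odd numbers 1 to 5
`mult` takes the values: 1 → 3 → 15

Answer: 15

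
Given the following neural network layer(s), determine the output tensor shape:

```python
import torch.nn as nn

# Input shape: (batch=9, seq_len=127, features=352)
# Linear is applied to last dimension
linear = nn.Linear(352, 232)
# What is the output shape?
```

Input: (9, 127, 352) -> Output: (9, 127, 232)

Answer: (9, 127, 232)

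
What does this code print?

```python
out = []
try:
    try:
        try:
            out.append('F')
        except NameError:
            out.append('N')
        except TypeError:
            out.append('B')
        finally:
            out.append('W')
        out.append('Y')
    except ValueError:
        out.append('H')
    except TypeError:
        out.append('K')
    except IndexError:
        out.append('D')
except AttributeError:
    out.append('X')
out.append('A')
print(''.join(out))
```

Execution trace: 'F' (inner try body, no exception) → 'W' (inner finally) → 'Y' (try body, no exception) → 'A' (after the try/except). Output: FWYA

Answer: FWYA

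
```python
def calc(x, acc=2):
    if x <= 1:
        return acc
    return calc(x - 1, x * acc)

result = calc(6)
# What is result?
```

Accumulator trace (n, acc): (6, 2) -> (5, 12) -> (4, 60) -> (3, 240) -> (2, 720) -> (1, 1440) -> return 1440

Answer: 1440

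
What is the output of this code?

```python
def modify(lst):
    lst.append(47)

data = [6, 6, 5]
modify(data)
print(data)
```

Key concept: function modifies passed list.
Step by step:
`data = [6, 6, 5]` → data = [6, 6, 5]
`modify(data)` → data = [6, 6, 5, 47]
`print(data)` → prints [6, 6, 5, 47]

Answer: [6, 6, 5, 47]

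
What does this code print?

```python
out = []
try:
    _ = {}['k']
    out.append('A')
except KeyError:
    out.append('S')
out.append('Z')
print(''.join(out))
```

Execution trace: 'S' (except KeyError) → 'Z' (after the try/except). Output: SZ

Answer: SZ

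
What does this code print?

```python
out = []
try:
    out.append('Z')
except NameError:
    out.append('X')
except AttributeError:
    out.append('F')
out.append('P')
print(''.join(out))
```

Execution trace: 'Z' (try body, no exception) → 'P' (after the try/except). Output: ZP

Answer: ZP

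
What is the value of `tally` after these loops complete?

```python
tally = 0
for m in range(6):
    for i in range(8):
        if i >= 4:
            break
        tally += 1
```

Inner breaks at 4, outer runs 6 times
`tally` takes the values: 0 → 1 → 2 → 3 → 4 → 5 → 6 → 7 → 8 → 9 → 10 → 11 → 12 → 13 → 14 → 15 → 16 → 17 → 18 → 19 → 20 → 21 → 22 → 23 → 24

Answer: 24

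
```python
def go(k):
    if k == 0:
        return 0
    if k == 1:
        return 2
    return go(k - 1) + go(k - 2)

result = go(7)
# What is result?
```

Build up from base cases: go(0)=0, go(1)=2, go(2)=2, go(3)=4, go(4)=6, go(5)=10, go(6)=16, ..., go(7)=26

Answer: 26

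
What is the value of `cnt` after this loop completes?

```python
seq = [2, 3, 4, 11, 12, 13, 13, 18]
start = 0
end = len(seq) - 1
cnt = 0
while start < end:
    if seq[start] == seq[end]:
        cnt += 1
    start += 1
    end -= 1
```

Count matching pairs from ends
`cnt` takes the values: 0

Answer: 0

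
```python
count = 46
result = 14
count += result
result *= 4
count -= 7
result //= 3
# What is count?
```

Trace:
`count = 46` → count = 46
`result = 14` → result = 14
`count += result` → count = 60
`result *= 4` → result = 56
`count -= 7` → count = 53
`result //= 3` → result = 18
So count = 53

Answer: 53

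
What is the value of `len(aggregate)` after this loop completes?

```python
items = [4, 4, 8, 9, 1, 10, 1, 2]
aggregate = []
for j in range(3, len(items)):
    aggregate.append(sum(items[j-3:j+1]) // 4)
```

Number of 4-element averages
`aggregate` takes the values: [] → [6] → [6, 5] → [6, 5, 7] → [6, 5, 7, 5] → [6, 5, 7, 5, 3]
So `len(aggregate)` = 5

Answer: 5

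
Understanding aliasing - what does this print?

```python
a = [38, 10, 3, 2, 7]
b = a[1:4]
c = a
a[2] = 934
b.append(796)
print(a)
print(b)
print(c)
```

Key concept: slice vs alias.
Step by step:
`a = [38, 10, 3, 2, 7]` → a = [38, 10, 3, 2, 7]
`b = a[1:4]` → b = [10, 3, 2]
`c = a` → c = [38, 10, 3, 2, 7] (same object as a)
`a[2] = 934` → a = [38, 10, 934, 2, 7] (same object as c); c = [38, 10, 934, 2, 7] (same object as a)
`b.append(796)` → b = [10, 3, 2, 796]
`print(a)` → prints [38, 10, 934, 2, 7]
`print(b)` → prints [10, 3, 2, 796]
`print(c)` → prints [38, 10, 934, 2, 7]

Answer:
[38, 10, 934, 2, 7]
[10, 3, 2, 796]
[38, 10, 934, 2, 7]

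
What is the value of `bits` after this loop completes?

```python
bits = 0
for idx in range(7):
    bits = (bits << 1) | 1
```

Build 7 consecutive 1-bits: 0b1111111
`bits` takes the values: 0 → 1 → 3 → 7 → 15 → 31 → 63 → 127

Answer: 127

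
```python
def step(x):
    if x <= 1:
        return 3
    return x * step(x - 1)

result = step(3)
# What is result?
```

step(3) = 3 * 2 * 3 = 18

Answer: 18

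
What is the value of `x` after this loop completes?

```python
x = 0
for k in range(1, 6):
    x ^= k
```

XOR of 1 to 5
`x` takes the values: 0 → 1 → 3 → 0 → 4 → 1

Answer: 1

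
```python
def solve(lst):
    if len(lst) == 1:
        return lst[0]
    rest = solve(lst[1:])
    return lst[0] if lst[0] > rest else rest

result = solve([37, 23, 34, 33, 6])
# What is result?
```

Recursive max over [37, 23, 34, 33, 6] = 37

Answer: 37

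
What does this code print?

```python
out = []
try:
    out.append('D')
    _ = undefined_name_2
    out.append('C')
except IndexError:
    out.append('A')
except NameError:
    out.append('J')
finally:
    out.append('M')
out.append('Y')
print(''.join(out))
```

Execution trace: 'D' (try body) → 'J' (except NameError) → 'M' (finally) → 'Y' (after the try/except). Output: DJMY

Answer: DJMY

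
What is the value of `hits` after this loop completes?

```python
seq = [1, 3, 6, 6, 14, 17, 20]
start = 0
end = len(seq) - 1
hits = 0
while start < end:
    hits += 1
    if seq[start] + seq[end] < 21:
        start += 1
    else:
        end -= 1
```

Steps to find pair summing to 21
`hits` takes the values: 0 → 1 → 2 → 3 → 4 → 5 → 6

Answer: 6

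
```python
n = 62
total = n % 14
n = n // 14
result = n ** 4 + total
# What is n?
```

Trace:
`n = 62` → n = 62
`total = n % 14` → total = 6
`n = n // 14` → n = 4
`result = n ** 4 + total` → result = 262
So n = 4

Answer: 4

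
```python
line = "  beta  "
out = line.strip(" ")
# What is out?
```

Trace:
`line = "  beta  "` → line = '  beta  '
`out = line.strip(" ")` → out = 'beta'
So out = 'beta'

Answer: 'beta'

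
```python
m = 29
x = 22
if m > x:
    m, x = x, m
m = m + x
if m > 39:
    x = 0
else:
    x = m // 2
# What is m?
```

Trace:
`m = 29` → m = 29
`x = 22` → x = 22
`if m > x: ...` → m > x is True → m = 22; x = 29
`m = m + x` → m = 51
`if m > 39: ...` → m > 39 is True → x = 0
So m = 51

Answer: 51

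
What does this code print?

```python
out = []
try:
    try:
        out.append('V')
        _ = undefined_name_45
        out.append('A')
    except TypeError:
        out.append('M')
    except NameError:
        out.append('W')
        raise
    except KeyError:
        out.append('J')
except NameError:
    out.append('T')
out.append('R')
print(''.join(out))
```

Execution trace: 'V' (inner try body) → 'W' (inner except NameError) → 'T' (outer except NameError) → 'R' (after the try/except). Output: VWTR

Answer: VWTR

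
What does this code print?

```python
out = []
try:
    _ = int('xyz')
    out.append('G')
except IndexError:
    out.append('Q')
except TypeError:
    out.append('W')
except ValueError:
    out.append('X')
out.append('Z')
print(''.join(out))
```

Execution trace: 'X' (except ValueError) → 'Z' (after the try/except). Output: XZ

Answer: XZ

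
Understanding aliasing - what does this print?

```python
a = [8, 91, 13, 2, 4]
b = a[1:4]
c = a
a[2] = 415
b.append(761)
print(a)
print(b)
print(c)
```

Key concept: slice vs alias.
Step by step:
`a = [8, 91, 13, 2, 4]` → a = [8, 91, 13, 2, 4]
`b = a[1:4]` → b = [91, 13, 2]
`c = a` → c = [8, 91, 13, 2, 4] (same object as a)
`a[2] = 415` → a = [8, 91, 415, 2, 4] (same object as c); c = [8, 91, 415, 2, 4] (same object as a)
`b.append(761)` → b = [91, 13, 2, 761]
`print(a)` → prints [8, 91, 415, 2, 4]
`print(b)` → prints [91, 13, 2, 761]
`print(c)` → prints [8, 91, 415, 2, 4]

Answer:
[8, 91, 415, 2, 4]
[91, 13, 2, 761]
[8, 91, 415, 2, 4]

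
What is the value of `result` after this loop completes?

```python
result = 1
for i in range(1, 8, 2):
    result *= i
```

Product of 1, 3, 5, ... up to 7
`result` takes the values: 1 → 3 → 15 → 105

Answer: 105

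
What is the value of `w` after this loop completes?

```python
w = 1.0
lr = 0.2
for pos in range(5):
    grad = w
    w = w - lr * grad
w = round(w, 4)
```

Gradient descent: w = 1.0 * (1 - 0.2)^5
`w` takes the values: 1.0 → 0.8 → 0.64 → 0.512 → 0.4096 → 0.32768 → 0.3277

Answer: 0.3277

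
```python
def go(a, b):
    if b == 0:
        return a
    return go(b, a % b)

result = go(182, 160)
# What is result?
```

go(182, 160) -> go(160, 22) -> go(22, 6) -> go(6, 4) -> go(4, 2) -> go(2, 0) -> 2

Answer: 2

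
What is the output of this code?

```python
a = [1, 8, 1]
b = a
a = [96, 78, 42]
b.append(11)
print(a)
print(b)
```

Key concept: rebinding vs mutation: a is rebound to a new list, b still points at the original.
Step by step:
`a = [1, 8, 1]` → a = [1, 8, 1]
`b = a` → b = [1, 8, 1] (same object as a)
`a = [96, 78, 42]` → a = [96, 78, 42]
`b.append(11)` → b = [1, 8, 1, 11]
`print(a)` → prints [96, 78, 42]
`print(b)` → prints [1, 8, 1, 11]

Answer:
[96, 78, 42]
[1, 8, 1, 11]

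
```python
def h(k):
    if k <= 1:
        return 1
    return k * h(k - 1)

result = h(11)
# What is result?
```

h(11) = 11 * 10 * 9 * 8 * 7 * 6 * 5 * 4 * 3 * 2 * 1 = 39916800

Answer: 39916800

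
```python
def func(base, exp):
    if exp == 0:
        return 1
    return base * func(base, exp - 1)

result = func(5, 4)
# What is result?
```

func(5, 4) = 5 * 5 * 5 * 5 = 625

Answer: 625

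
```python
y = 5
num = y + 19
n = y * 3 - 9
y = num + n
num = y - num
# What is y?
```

Trace:
`y = 5` → y = 5
`num = y + 19` → num = 24
`n = y * 3 - 9` → n = 6
`y = num + n` → y = 30
`num = y - num` → num = 6
So y = 30

Answer: 30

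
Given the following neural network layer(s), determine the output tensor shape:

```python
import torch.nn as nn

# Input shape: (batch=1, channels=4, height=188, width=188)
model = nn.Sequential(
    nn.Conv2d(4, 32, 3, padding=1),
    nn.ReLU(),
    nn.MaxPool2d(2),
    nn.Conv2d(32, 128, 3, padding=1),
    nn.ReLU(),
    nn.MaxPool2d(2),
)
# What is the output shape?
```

Input: (1, 4, 188, 188) -> after first Conv2d: (1, 32, 188, 188) -> after first MaxPool2d: (1, 32, 94, 94) -> after second Conv2d: (1, 128, 94, 94) -> Output: (1, 128, 47, 47)

Answer: (1, 128, 47, 47)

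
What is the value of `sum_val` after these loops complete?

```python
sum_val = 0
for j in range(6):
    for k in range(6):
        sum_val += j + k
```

Sum of all j+k for j,k in 6x6
`sum_val` takes the values: 0 → 1 → 3 → 6 → 10 → 15 → 16 → 18 → 21 → 25 → 30 → 36 → 38 → 41 → 45 → 50 → 56 → 63 → 66 → 70 → 75 → 81 → 88 → 96 → 100 → 105 → 111 → 118 → 126 → 135 → 140 → 146 → 153 → 161 → 170 → 180

Answer: 180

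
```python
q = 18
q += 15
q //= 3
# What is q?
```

Trace:
`q = 18` → q = 18
`q += 15` → q = 33
`q //= 3` → q = 11
So q = 11

Answer: 11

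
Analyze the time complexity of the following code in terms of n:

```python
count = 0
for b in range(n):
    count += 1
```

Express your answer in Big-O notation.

Each loop level contributes: n. Multiplying the contributions gives O(n).

Answer: O(n)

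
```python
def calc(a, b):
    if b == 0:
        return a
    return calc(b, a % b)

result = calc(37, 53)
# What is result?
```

calc(37, 53) -> calc(53, 37) -> calc(37, 16) -> calc(16, 5) -> calc(5, 1) -> calc(1, 0) -> 1

Answer: 1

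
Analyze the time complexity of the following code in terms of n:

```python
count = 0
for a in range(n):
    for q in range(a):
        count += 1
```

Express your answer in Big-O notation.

Each loop level contributes: n × n. Multiplying the contributions gives O(n^2).

Answer: O(n^2)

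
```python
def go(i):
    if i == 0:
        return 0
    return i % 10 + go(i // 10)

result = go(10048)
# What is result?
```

Sum of digits of 10048: 8 + 4 + 0 + 0 + 1 = 13

Answer: 13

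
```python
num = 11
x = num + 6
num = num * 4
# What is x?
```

Trace:
`num = 11` → num = 11
`x = num + 6` → x = 17
`num = num * 4` → num = 44
So x = 17

Answer: 17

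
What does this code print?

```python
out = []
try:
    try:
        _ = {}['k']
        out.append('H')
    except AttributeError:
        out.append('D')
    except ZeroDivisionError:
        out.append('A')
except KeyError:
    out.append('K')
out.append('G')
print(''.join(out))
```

Execution trace: 'K' (outer except KeyError) → 'G' (after the try/except). Output: KG

Answer: KG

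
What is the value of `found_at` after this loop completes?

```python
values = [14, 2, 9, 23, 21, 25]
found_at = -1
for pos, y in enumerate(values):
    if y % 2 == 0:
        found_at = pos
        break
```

First even number index in [14, 2, 9, 23, 21, 25]
`found_at` takes the values: -1 → 0

Answer: 0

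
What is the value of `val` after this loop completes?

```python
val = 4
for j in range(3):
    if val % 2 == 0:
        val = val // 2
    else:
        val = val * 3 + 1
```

Collatz-style transformation from 4
`val` takes the values: 4 → 2 → 1 → 4

Answer: 4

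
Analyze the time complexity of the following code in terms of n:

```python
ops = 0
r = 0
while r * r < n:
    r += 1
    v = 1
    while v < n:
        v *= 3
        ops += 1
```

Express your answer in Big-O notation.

Each loop level contributes: √n × log n. Multiplying the contributions gives O(√n log n).

Answer: O(√n log n)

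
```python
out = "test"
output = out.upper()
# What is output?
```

Trace:
`out = "test"` → out = 'test'
`output = out.upper()` → output = 'TEST'
So output = 'TEST'

Answer: 'TEST'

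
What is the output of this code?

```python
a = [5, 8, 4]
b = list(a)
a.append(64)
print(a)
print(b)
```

Key concept: list() constructor creates copy.
Step by step:
`a = [5, 8, 4]` → a = [5, 8, 4]
`b = list(a)` → b = [5, 8, 4]
`a.append(64)` → a = [5, 8, 4, 64]
`print(a)` → prints [5, 8, 4, 64]
`print(b)` → prints [5, 8, 4]

Answer:
[5, 8, 4, 64]
[5, 8, 4]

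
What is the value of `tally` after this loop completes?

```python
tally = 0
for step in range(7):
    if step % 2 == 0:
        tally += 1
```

Count numbers divisible by 2 in range(7)
`tally` takes the values: 0 → 1 → 2 → 3 → 4

Answer: 4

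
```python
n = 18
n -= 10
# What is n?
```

Trace:
`n = 18` → n = 18
`n -= 10` → n = 8
So n = 8

Answer: 8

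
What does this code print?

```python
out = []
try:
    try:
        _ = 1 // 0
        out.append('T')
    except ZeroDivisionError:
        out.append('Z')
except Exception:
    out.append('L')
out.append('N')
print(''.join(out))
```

Execution trace: 'Z' (inner except ZeroDivisionError) → 'N' (after the try/except). Output: ZN

Answer: ZN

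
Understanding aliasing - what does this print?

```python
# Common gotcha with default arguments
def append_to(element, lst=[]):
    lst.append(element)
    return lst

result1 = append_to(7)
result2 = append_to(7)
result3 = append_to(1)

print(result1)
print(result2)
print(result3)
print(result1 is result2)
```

Key concept: mutable default argument gotcha.
Step by step:
`result1 = append_to(7)` → result1 = [7]
`result2 = append_to(7)` → result1 = [7, 7] (same object as result2); result2 = [7, 7] (same object as result1)
`result3 = append_to(1)` → result1 = [7, 7, 1] (same object as result2, result3); result2 = [7, 7, 1] (same object as result1, result3); result3 = [7, 7, 1] (same object as result1, result2)
`print(result1)` → prints [7, 7, 1]
`print(result2)` → prints [7, 7, 1]
`print(result3)` → prints [7, 7, 1]
`print(result1 is result2)` → prints True

Answer:
[7, 7, 1]
[7, 7, 1]
[7, 7, 1]
True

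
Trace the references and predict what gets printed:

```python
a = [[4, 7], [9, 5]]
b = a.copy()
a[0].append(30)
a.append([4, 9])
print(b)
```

Key concept: shallow copy with nested lists.
Step by step:
`a = [[4, 7], [9, 5]]` → a = [[4, 7], [9, 5]]
`b = a.copy()` → b = [[4, 7], [9, 5]]
`a[0].append(30)` → a = [[4, 7, 30], [9, 5]]; b = [[4, 7, 30], [9, 5]]
`a.append([4, 9])` → a = [[4, 7, 30], [9, 5], [4, 9]]
`print(b)` → prints [[4, 7, 30], [9, 5]]

Answer: [[4, 7, 30], [9, 5]]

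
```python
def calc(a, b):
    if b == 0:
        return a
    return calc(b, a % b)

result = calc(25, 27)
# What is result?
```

calc(25, 27) -> calc(27, 25) -> calc(25, 2) -> calc(2, 1) -> calc(1, 0) -> 1

Answer: 1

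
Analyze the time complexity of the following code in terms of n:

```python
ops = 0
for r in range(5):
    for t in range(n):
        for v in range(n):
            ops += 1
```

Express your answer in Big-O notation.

Each loop level contributes: 1 × n × n. Multiplying the contributions gives O(n^2).

Answer: O(n^2)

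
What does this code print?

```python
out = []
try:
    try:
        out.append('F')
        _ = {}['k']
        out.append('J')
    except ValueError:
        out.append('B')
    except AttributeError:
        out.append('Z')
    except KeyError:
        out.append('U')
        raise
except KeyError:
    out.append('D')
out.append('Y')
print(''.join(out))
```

Execution trace: 'F' (inner try body) → 'U' (inner except KeyError) → 'D' (outer except KeyError) → 'Y' (after the try/except). Output: FUDY

Answer: FUDY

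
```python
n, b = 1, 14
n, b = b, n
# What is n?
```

Trace:
`n, b = 1, 14` → n = 1; b = 14
`n, b = b, n` → n = 14; b = 1
So n = 14

Answer: 14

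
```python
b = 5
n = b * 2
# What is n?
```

Trace:
`b = 5` → b = 5
`n = b * 2` → n = 10
So n = 10

Answer: 10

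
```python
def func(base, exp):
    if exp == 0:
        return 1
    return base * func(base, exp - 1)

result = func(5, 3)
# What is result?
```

func(5, 3) = 5 * 5 * 5 = 125

Answer: 125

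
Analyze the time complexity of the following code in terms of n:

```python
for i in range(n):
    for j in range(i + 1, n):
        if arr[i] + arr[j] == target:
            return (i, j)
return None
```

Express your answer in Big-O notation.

This is Two sum brute force. Time complexity: O(n²).

Answer: O(n²)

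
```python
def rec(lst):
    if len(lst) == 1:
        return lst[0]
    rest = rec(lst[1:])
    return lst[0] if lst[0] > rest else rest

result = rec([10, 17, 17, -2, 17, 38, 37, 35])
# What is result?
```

Recursive max over [10, 17, 17, -2, 17, 38, 37, 35] = 38

Answer: 38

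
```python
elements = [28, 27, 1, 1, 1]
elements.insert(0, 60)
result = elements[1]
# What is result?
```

Trace:
`elements = [28, 27, 1, 1, 1]` → elements = [28, 27, 1, 1, 1]
`elements.insert(0, 60)` → elements = [60, 28, 27, 1, 1, 1]
`result = elements[1]` → result = 28
So result = 28

Answer: 28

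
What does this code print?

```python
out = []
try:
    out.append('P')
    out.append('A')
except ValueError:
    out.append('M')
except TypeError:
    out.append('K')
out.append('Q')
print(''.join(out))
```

Execution trace: 'P' (try body) → 'A' (try body, no exception) → 'Q' (after the try/except). Output: PAQ

Answer: PAQ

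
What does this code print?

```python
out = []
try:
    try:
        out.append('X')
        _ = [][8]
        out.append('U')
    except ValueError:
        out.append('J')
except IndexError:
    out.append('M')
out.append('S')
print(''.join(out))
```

Execution trace: 'X' (try body) → 'M' (outer except IndexError) → 'S' (after the try/except). Output: XMS

Answer: XMS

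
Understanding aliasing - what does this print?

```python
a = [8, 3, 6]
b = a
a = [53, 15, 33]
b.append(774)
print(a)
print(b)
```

Key concept: rebinding vs mutation: a is rebound to a new list, b still points at the original.
Step by step:
`a = [8, 3, 6]` → a = [8, 3, 6]
`b = a` → b = [8, 3, 6] (same object as a)
`a = [53, 15, 33]` → a = [53, 15, 33]
`b.append(774)` → b = [8, 3, 6, 774]
`print(a)` → prints [53, 15, 33]
`print(b)` → prints [8, 3, 6, 774]

Answer:
[53, 15, 33]
[8, 3, 6, 774]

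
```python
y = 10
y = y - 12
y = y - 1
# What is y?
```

Trace:
`y = 10` → y = 10
`y = y - 12` → y = -2
`y = y - 1` → y = -3
So y = -3

Answer: -3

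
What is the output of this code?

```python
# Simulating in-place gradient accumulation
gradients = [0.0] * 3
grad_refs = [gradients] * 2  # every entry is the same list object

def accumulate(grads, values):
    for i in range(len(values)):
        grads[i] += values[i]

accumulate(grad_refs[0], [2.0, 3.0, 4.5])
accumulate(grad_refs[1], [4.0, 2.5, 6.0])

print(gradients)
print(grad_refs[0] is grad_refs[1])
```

Key concept: gradient accumulation aliasing.
Step by step:
`gradients = [0.0] * 3` → gradients = [0.0, 0.0, 0.0]
`grad_refs = [gradients] * 2` → grad_refs = [[0.0, 0.0, 0.0], [0.0, 0.0, 0.0]]
`accumulate(grad_refs[0], [2.0, 3.0, 4.5])` → gradients = [2.0, 3.0, 4.5]; grad_refs = [[2.0, 3.0, 4.5], [2.0, 3.0, 4.5]]
`accumulate(grad_refs[1], [4.0, 2.5, 6.0])` → gradients = [6.0, 5.5, 10.5]; grad_refs = [[6.0, 5.5, 10.5], [6.0, 5.5, 10.5]]
`print(gradients)` → prints [6.0, 5.5, 10.5]
`print(grad_refs[0] is grad_refs[1])` → prints True

Answer:
[6.0, 5.5, 10.5]
True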